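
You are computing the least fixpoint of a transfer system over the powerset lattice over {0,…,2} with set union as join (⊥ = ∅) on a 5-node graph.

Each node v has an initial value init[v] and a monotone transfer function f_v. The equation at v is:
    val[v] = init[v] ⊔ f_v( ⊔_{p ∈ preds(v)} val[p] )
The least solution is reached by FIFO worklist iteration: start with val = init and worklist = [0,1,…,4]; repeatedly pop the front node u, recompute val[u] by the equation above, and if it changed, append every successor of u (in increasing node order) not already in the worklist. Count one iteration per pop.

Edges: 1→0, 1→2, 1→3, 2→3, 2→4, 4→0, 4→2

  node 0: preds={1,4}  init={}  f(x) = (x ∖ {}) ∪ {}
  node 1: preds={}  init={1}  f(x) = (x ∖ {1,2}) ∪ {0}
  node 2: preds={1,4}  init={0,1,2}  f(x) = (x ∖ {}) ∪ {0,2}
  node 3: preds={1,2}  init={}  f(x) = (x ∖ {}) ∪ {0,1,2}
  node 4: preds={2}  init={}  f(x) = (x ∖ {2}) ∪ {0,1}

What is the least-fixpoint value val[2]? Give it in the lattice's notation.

Iteration log — 7 steps:
  step 1. node 0  ⊔preds={1}  new={1}  old={}  +wl: 
  step 2. node 1  ⊔preds={}  new={0,1}  old={1}  +wl: 0
  step 3. node 2  ⊔preds={0,1}  new={0,1,2}  stable
  step 4. node 3  ⊔preds={0,1,2}  new={0,1,2}  old={}  +wl: 
  step 5. node 4  ⊔preds={0,1,2}  new={0,1}  old={}  +wl: 2
  step 6. node 0  ⊔preds={0,1}  new={0,1}  old={1}  +wl: 
  step 7. node 2  ⊔preds={0,1}  new={0,1,2}  stable

Least fixpoint reached:
  node 0: {0,1}
  node 1: {0,1}
  node 2: {0,1,2}
  node 3: {0,1,2}
  node 4: {0,1}

{0,1,2}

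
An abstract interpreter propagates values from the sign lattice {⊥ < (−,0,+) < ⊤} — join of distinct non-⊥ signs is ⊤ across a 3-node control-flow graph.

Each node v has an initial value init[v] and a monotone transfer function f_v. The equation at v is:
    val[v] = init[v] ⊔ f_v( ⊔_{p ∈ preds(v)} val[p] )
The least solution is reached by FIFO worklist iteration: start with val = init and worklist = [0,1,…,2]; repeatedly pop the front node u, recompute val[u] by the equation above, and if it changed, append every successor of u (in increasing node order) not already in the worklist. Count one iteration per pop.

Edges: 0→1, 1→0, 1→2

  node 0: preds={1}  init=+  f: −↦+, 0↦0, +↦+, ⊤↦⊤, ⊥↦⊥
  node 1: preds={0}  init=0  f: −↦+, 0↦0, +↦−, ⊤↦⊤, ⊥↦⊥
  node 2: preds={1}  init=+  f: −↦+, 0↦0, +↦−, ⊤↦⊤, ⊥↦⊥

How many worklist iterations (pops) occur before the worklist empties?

4

Trace (4 dequeues):
  [1] u=0 | in 0 | out ⊤ | prev + | push {}
  [2] u=1 | in ⊤ | out ⊤ | prev 0 | push {0}
  [3] u=2 | in ⊤ | out ⊤ | prev + | push {}
  [4] u=0 | in ⊤ | out ⊤ | ==

Converged values:
  [0] ⊤
  [1] ⊤
  [2] ⊤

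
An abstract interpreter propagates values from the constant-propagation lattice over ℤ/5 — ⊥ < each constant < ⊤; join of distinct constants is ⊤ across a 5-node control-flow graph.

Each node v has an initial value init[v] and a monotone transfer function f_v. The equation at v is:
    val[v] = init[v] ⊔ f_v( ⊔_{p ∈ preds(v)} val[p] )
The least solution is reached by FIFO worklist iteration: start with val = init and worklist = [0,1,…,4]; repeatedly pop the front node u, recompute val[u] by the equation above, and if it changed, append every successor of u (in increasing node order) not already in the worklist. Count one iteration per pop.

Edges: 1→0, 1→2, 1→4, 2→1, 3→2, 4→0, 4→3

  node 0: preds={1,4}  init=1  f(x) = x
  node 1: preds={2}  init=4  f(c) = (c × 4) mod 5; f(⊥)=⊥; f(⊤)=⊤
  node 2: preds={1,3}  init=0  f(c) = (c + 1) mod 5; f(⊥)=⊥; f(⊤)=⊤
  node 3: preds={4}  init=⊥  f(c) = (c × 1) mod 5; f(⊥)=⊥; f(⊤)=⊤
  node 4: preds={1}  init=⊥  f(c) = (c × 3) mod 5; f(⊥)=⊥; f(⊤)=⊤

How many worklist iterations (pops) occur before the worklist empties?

Worklist (9 pops):
  #1 pop 0: in=4 → ⊤ (was 1); enqueue []
  #2 pop 1: in=0 → ⊤ (was 4); enqueue [0]
  #3 pop 2: in=⊤ → ⊤ (was 0); enqueue [1]
  #4 pop 3: in=⊥ → ⊥ (no change)
  #5 pop 4: in=⊤ → ⊤ (was ⊥); enqueue [3]
  #6 pop 0: in=⊤ → ⊤ (no change)
  #7 pop 1: in=⊤ → ⊤ (no change)
  #8 pop 3: in=⊤ → ⊤ (was ⊥); enqueue [2]
  #9 pop 2: in=⊤ → ⊤ (no change)

Fixpoint:
  val[0] = ⊤
  val[1] = ⊤
  val[2] = ⊤
  val[3] = ⊤
  val[4] = ⊤

9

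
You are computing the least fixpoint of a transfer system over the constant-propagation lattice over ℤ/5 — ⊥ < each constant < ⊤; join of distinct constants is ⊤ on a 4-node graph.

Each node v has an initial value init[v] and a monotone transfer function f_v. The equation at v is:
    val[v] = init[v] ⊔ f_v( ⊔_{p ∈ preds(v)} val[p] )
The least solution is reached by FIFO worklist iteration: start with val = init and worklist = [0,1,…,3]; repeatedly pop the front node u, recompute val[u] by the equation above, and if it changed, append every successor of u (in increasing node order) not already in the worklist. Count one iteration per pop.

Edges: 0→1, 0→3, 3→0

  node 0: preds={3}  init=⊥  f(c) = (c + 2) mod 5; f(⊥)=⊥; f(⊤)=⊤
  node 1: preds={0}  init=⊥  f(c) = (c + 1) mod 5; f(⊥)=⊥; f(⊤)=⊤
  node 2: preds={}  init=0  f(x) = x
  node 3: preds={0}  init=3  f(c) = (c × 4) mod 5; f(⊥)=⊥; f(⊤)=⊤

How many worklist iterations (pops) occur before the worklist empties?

7

Worklist (7 pops):
  #1 pop 0: in=3 → 0 (was ⊥); enqueue []
  #2 pop 1: in=0 → 1 (was ⊥); enqueue []
  #3 pop 2: in=⊥ → 0 (no change)
  #4 pop 3: in=0 → ⊤ (was 3); enqueue [0]
  #5 pop 0: in=⊤ → ⊤ (was 0); enqueue [1,3]
  #6 pop 1: in=⊤ → ⊤ (was 1); enqueue []
  #7 pop 3: in=⊤ → ⊤ (no change)

Fixpoint:
  val[0] = ⊤
  val[1] = ⊤
  val[2] = 0
  val[3] = ⊤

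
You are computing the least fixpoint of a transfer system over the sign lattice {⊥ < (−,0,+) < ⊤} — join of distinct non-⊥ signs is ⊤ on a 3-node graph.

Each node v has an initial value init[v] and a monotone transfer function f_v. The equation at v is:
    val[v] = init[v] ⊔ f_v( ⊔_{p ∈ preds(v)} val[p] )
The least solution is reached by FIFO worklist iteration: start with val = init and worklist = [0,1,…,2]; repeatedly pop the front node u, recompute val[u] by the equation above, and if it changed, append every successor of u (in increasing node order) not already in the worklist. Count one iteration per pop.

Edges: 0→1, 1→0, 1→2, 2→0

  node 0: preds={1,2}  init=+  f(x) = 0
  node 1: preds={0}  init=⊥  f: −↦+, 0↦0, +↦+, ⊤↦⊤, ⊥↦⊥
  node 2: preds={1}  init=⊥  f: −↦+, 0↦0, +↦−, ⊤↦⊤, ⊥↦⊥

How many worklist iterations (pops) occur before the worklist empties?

Trace (4 dequeues):
  [1] u=0 | in ⊥ | out ⊤ | prev + | push {}
  [2] u=1 | in ⊤ | out ⊤ | prev ⊥ | push {0}
  [3] u=2 | in ⊤ | out ⊤ | prev ⊥ | push {}
  [4] u=0 | in ⊤ | out ⊤ | ==

Converged values:
  [0] ⊤
  [1] ⊤
  [2] ⊤

4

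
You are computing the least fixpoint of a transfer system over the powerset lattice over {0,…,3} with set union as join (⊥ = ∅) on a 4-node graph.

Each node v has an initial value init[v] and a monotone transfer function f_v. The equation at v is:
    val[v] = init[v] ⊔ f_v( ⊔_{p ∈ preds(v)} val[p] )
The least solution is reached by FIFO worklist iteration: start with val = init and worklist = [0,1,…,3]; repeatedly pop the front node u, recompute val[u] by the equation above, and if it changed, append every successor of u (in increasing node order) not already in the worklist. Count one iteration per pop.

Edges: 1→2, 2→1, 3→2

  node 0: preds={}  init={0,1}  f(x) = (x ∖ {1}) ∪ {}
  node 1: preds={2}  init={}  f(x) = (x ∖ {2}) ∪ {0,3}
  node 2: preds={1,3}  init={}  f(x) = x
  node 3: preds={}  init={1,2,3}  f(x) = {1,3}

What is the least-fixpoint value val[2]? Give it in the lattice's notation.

Trace (6 dequeues):
  [1] u=0 | in {} | out {0,1} | ==
  [2] u=1 | in {} | out {0,3} | prev {} | push {}
  [3] u=2 | in {0,1,2,3} | out {0,1,2,3} | prev {} | push {1}
  [4] u=3 | in {} | out {1,2,3} | ==
  [5] u=1 | in {0,1,2,3} | out {0,1,3} | prev {0,3} | push {2}
  [6] u=2 | in {0,1,2,3} | out {0,1,2,3} | ==

Converged values:
  [0] {0,1}
  [1] {0,1,3}
  [2] {0,1,2,3}
  [3] {1,2,3}

{0,1,2,3}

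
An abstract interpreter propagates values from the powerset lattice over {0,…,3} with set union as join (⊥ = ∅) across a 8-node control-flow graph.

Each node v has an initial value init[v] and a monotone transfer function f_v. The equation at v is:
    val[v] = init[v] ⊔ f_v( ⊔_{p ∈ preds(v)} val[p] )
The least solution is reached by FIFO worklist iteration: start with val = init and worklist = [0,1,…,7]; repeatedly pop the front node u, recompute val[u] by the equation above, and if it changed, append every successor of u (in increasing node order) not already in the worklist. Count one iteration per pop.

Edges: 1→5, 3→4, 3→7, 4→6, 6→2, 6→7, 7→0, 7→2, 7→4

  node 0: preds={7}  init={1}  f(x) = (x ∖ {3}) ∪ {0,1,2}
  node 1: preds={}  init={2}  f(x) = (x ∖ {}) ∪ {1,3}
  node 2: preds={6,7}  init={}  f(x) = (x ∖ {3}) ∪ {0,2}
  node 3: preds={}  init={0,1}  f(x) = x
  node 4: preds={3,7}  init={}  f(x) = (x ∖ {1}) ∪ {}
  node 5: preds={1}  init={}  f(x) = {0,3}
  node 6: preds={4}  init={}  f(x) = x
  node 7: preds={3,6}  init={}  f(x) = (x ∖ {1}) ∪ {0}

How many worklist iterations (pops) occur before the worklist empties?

11

Iteration log — 11 steps:
  step 1. node 0  ⊔preds={}  new={0,1,2}  old={1}  +wl: 
  step 2. node 1  ⊔preds={}  new={1,2,3}  old={2}  +wl: 
  step 3. node 2  ⊔preds={}  new={0,2}  old={}  +wl: 
  step 4. node 3  ⊔preds={}  new={0,1}  stable
  step 5. node 4  ⊔preds={0,1}  new={0}  old={}  +wl: 
  step 6. node 5  ⊔preds={1,2,3}  new={0,3}  old={}  +wl: 
  step 7. node 6  ⊔preds={0}  new={0}  old={}  +wl: 2
  step 8. node 7  ⊔preds={0,1}  new={0}  old={}  +wl: 0,4
  step 9. node 2  ⊔preds={0}  new={0,2}  stable
  step 10. node 0  ⊔preds={0}  new={0,1,2}  stable
  step 11. node 4  ⊔preds={0,1}  new={0}  stable

Least fixpoint reached:
  node 0: {0,1,2}
  node 1: {1,2,3}
  node 2: {0,2}
  node 3: {0,1}
  node 4: {0}
  node 5: {0,3}
  node 6: {0}
  node 7: {0}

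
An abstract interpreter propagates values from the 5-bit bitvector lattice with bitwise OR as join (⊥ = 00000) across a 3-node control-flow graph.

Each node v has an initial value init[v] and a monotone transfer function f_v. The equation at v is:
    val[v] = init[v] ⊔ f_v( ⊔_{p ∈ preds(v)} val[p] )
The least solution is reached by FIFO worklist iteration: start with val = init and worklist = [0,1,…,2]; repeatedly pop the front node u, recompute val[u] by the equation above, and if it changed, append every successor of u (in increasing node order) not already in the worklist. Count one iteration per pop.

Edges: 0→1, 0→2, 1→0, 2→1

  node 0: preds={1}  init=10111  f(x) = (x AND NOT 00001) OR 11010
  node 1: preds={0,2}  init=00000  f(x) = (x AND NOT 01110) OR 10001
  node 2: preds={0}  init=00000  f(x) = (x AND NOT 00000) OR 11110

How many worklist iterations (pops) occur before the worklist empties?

Iteration log — 5 steps:
  step 1. node 0  ⊔preds=00000  new=11111  old=10111  +wl: 
  step 2. node 1  ⊔preds=11111  new=10001  old=00000  +wl: 0
  step 3. node 2  ⊔preds=11111  new=11111  old=00000  +wl: 1
  step 4. node 0  ⊔preds=10001  new=11111  stable
  step 5. node 1  ⊔preds=11111  new=10001  stable

Least fixpoint reached:
  node 0: 11111
  node 1: 10001
  node 2: 11111

5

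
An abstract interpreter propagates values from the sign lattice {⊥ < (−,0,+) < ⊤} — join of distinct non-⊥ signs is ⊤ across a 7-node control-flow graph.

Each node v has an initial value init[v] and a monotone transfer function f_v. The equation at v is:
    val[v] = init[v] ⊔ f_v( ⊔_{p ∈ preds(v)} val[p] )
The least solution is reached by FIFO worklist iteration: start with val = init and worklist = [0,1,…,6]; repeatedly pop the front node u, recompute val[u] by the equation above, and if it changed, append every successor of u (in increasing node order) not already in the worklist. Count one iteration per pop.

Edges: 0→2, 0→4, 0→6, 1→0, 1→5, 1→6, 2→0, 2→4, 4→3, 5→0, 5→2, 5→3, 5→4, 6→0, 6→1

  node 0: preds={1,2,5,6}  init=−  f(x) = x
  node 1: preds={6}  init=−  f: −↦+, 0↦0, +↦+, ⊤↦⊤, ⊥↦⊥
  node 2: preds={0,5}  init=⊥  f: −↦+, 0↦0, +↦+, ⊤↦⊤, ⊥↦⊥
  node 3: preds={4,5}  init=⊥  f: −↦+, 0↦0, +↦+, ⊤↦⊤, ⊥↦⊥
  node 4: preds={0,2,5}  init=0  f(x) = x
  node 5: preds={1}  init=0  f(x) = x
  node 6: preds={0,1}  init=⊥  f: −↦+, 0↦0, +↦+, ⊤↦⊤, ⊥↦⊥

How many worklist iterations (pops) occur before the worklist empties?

15

Iteration log — 15 steps:
  step 1. node 0  ⊔preds=⊤  new=⊤  old=−  +wl: 
  step 2. node 1  ⊔preds=⊥  new=−  stable
  step 3. node 2  ⊔preds=⊤  new=⊤  old=⊥  +wl: 0
  step 4. node 3  ⊔preds=0  new=0  old=⊥  +wl: 
  step 5. node 4  ⊔preds=⊤  new=⊤  old=0  +wl: 3
  step 6. node 5  ⊔preds=−  new=⊤  old=0  +wl: 2,4
  step 7. node 6  ⊔preds=⊤  new=⊤  old=⊥  +wl: 1
  step 8. node 0  ⊔preds=⊤  new=⊤  stable
  step 9. node 3  ⊔preds=⊤  new=⊤  old=0  +wl: 
  step 10. node 2  ⊔preds=⊤  new=⊤  stable
  step 11. node 4  ⊔preds=⊤  new=⊤  stable
  step 12. node 1  ⊔preds=⊤  new=⊤  old=−  +wl: 0,5,6
  step 13. node 0  ⊔preds=⊤  new=⊤  stable
  step 14. node 5  ⊔preds=⊤  new=⊤  stable
  step 15. node 6  ⊔preds=⊤  new=⊤  stable

Least fixpoint reached:
  node 0: ⊤
  node 1: ⊤
  node 2: ⊤
  node 3: ⊤
  node 4: ⊤
  node 5: ⊤
  node 6: ⊤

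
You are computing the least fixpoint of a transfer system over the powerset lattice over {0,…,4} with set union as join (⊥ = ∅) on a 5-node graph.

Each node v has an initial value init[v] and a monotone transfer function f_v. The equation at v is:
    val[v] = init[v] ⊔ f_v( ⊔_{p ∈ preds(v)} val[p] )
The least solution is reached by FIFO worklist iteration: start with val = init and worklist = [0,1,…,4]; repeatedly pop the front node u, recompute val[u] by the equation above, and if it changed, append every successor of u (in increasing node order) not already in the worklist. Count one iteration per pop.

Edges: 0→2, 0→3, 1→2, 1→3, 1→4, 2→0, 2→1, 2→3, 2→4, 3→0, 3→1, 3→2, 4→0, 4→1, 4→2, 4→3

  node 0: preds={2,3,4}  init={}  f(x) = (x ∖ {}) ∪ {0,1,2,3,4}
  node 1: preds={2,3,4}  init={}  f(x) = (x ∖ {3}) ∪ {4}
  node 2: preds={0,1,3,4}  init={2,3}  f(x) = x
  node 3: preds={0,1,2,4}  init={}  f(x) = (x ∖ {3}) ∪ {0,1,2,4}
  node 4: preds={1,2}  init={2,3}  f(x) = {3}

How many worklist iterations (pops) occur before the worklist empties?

10

Trace (10 dequeues):
  [1] u=0 | in {2,3} | out {0,1,2,3,4} | prev {} | push {}
  [2] u=1 | in {2,3} | out {2,4} | prev {} | push {}
  [3] u=2 | in {0,1,2,3,4} | out {0,1,2,3,4} | prev {2,3} | push {0,1}
  [4] u=3 | in {0,1,2,3,4} | out {0,1,2,4} | prev {} | push {2}
  [5] u=4 | in {0,1,2,3,4} | out {2,3} | ==
  [6] u=0 | in {0,1,2,3,4} | out {0,1,2,3,4} | ==
  [7] u=1 | in {0,1,2,3,4} | out {0,1,2,4} | prev {2,4} | push {3,4}
  [8] u=2 | in {0,1,2,3,4} | out {0,1,2,3,4} | ==
  [9] u=3 | in {0,1,2,3,4} | out {0,1,2,4} | ==
  [10] u=4 | in {0,1,2,3,4} | out {2,3} | ==

Converged values:
  [0] {0,1,2,3,4}
  [1] {0,1,2,4}
  [2] {0,1,2,3,4}
  [3] {0,1,2,4}
  [4] {2,3}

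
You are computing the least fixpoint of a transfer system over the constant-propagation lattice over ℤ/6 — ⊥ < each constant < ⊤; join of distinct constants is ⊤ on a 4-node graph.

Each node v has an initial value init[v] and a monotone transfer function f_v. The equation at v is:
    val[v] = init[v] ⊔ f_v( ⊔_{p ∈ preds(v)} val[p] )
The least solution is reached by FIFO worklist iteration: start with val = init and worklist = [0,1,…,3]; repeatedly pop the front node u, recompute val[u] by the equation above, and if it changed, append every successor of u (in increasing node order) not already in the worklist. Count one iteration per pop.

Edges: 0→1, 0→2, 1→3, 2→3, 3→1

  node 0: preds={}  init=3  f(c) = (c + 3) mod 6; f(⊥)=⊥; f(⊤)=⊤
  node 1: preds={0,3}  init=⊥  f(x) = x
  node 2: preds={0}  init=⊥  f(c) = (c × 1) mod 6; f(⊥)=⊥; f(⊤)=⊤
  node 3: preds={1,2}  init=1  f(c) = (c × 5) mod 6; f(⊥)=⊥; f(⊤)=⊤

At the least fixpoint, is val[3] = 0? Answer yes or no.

Worklist (5 pops):
  #1 pop 0: in=⊥ → 3 (no change)
  #2 pop 1: in=⊤ → ⊤ (was ⊥); enqueue []
  #3 pop 2: in=3 → 3 (was ⊥); enqueue []
  #4 pop 3: in=⊤ → ⊤ (was 1); enqueue [1]
  #5 pop 1: in=⊤ → ⊤ (no change)

Fixpoint:
  val[0] = 3
  val[1] = ⊤
  val[2] = 3
  val[3] = ⊤

no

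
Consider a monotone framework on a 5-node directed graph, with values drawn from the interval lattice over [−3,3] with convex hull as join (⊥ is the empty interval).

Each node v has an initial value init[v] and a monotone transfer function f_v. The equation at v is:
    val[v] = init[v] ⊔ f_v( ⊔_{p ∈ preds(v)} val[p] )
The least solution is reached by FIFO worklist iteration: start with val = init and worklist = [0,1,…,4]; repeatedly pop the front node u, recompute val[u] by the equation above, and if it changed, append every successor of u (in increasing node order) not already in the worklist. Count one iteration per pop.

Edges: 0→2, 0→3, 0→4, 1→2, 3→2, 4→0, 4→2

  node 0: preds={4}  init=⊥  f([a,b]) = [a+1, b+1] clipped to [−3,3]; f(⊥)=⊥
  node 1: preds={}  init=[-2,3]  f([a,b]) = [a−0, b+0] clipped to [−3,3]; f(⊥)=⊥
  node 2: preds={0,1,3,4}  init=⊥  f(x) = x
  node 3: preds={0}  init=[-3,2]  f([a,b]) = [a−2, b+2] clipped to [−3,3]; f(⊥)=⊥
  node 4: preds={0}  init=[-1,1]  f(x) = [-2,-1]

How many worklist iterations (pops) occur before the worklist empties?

10

Iteration log — 10 steps:
  step 1. node 0  ⊔preds=[-1,1]  new=[0,2]  old=⊥  +wl: 
  step 2. node 1  ⊔preds=⊥  new=[-2,3]  stable
  step 3. node 2  ⊔preds=[-3,3]  new=[-3,3]  old=⊥  +wl: 
  step 4. node 3  ⊔preds=[0,2]  new=[-3,3]  old=[-3,2]  +wl: 2
  step 5. node 4  ⊔preds=[0,2]  new=[-2,1]  old=[-1,1]  +wl: 0
  step 6. node 2  ⊔preds=[-3,3]  new=[-3,3]  stable
  step 7. node 0  ⊔preds=[-2,1]  new=[-1,2]  old=[0,2]  +wl: 2,3,4
  step 8. node 2  ⊔preds=[-3,3]  new=[-3,3]  stable
  step 9. node 3  ⊔preds=[-1,2]  new=[-3,3]  stable
  step 10. node 4  ⊔preds=[-1,2]  new=[-2,1]  stable

Least fixpoint reached:
  node 0: [-1,2]
  node 1: [-2,3]
  node 2: [-3,3]
  node 3: [-3,3]
  node 4: [-2,1]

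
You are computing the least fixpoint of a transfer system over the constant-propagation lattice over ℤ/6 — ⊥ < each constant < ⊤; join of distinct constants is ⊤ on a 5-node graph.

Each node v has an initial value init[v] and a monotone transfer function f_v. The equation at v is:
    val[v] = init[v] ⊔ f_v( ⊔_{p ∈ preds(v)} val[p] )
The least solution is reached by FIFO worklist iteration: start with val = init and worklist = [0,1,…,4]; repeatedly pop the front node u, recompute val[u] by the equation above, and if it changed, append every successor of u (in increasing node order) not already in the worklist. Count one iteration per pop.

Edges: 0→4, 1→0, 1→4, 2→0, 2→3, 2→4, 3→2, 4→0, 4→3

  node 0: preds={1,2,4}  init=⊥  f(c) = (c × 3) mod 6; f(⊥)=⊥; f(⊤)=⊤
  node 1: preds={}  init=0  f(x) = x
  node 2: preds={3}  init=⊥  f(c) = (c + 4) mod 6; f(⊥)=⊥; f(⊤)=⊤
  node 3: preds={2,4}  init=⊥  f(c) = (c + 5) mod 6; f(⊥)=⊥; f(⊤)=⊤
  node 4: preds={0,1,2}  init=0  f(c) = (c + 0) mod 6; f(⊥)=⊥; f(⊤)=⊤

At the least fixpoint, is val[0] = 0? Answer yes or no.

no

Trace (13 dequeues):
  [1] u=0 | in 0 | out 0 | prev ⊥ | push {}
  [2] u=1 | in ⊥ | out 0 | ==
  [3] u=2 | in ⊥ | out ⊥ | ==
  [4] u=3 | in 0 | out 5 | prev ⊥ | push {2}
  [5] u=4 | in 0 | out 0 | ==
  [6] u=2 | in 5 | out 3 | prev ⊥ | push {0,3,4}
  [7] u=0 | in ⊤ | out ⊤ | prev 0 | push {}
  [8] u=3 | in ⊤ | out ⊤ | prev 5 | push {2}
  [9] u=4 | in ⊤ | out ⊤ | prev 0 | push {0,3}
  [10] u=2 | in ⊤ | out ⊤ | prev 3 | push {4}
  [11] u=0 | in ⊤ | out ⊤ | ==
  [12] u=3 | in ⊤ | out ⊤ | ==
  [13] u=4 | in ⊤ | out ⊤ | ==

Converged values:
  [0] ⊤
  [1] 0
  [2] ⊤
  [3] ⊤
  [4] ⊤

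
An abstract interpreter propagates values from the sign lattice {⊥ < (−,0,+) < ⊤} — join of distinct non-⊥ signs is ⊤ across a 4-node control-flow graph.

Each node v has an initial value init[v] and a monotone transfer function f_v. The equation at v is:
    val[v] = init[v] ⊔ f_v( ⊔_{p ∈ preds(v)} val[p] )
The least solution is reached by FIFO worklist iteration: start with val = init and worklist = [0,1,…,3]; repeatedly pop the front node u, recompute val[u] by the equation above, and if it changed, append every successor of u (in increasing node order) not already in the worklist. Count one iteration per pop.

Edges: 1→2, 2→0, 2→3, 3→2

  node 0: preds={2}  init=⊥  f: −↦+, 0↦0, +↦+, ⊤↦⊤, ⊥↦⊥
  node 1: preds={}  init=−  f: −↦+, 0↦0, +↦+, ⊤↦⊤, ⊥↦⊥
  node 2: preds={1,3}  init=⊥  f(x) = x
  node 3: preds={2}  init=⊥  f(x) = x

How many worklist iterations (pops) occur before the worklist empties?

6

Iteration log — 6 steps:
  step 1. node 0  ⊔preds=⊥  new=⊥  stable
  step 2. node 1  ⊔preds=⊥  new=−  stable
  step 3. node 2  ⊔preds=−  new=−  old=⊥  +wl: 0
  step 4. node 3  ⊔preds=−  new=−  old=⊥  +wl: 2
  step 5. node 0  ⊔preds=−  new=+  old=⊥  +wl: 
  step 6. node 2  ⊔preds=−  new=−  stable

Least fixpoint reached:
  node 0: +
  node 1: −
  node 2: −
  node 3: −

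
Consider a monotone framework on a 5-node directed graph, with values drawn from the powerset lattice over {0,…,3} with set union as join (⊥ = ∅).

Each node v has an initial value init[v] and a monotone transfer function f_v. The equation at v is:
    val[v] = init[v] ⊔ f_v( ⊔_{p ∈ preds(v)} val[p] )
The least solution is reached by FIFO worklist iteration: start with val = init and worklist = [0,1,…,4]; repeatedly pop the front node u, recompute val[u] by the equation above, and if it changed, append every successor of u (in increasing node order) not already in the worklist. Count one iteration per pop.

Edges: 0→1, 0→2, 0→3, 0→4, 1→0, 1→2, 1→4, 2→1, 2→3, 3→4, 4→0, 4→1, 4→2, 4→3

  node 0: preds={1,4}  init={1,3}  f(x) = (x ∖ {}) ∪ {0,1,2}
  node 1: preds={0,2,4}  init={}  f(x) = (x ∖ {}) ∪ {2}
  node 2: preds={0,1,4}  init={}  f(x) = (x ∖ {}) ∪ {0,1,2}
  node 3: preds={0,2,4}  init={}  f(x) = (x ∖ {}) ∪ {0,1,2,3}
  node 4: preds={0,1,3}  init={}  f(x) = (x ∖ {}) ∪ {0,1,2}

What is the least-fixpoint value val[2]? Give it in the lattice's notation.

{0,1,2,3}

Trace (9 dequeues):
  [1] u=0 | in {} | out {0,1,2,3} | prev {1,3} | push {}
  [2] u=1 | in {0,1,2,3} | out {0,1,2,3} | prev {} | push {0}
  [3] u=2 | in {0,1,2,3} | out {0,1,2,3} | prev {} | push {1}
  [4] u=3 | in {0,1,2,3} | out {0,1,2,3} | prev {} | push {}
  [5] u=4 | in {0,1,2,3} | out {0,1,2,3} | prev {} | push {2,3}
  [6] u=0 | in {0,1,2,3} | out {0,1,2,3} | ==
  [7] u=1 | in {0,1,2,3} | out {0,1,2,3} | ==
  [8] u=2 | in {0,1,2,3} | out {0,1,2,3} | ==
  [9] u=3 | in {0,1,2,3} | out {0,1,2,3} | ==

Converged values:
  [0] {0,1,2,3}
  [1] {0,1,2,3}
  [2] {0,1,2,3}
  [3] {0,1,2,3}
  [4] {0,1,2,3}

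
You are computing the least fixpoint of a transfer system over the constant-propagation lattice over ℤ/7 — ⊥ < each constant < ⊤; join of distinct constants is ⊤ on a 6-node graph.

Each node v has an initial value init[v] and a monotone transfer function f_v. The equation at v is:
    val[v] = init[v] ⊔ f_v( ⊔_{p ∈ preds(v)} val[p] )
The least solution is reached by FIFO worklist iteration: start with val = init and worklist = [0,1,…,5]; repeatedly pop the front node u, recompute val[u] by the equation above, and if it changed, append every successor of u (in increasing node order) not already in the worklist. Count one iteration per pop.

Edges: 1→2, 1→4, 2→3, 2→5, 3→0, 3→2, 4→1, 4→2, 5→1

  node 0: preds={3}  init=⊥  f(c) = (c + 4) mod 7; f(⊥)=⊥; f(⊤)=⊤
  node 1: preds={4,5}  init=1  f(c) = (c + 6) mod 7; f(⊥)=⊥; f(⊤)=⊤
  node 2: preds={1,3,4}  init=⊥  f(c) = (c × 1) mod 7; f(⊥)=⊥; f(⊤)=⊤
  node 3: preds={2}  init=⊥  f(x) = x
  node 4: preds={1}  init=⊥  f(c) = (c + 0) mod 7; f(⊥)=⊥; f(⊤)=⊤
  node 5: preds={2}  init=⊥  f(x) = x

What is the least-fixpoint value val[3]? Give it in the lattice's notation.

⊤

Iteration log — 16 steps:
  step 1. node 0  ⊔preds=⊥  new=⊥  stable
  step 2. node 1  ⊔preds=⊥  new=1  stable
  step 3. node 2  ⊔preds=1  new=1  old=⊥  +wl: 
  step 4. node 3  ⊔preds=1  new=1  old=⊥  +wl: 0,2
  step 5. node 4  ⊔preds=1  new=1  old=⊥  +wl: 1
  step 6. node 5  ⊔preds=1  new=1  old=⊥  +wl: 
  step 7. node 0  ⊔preds=1  new=5  old=⊥  +wl: 
  step 8. node 2  ⊔preds=1  new=1  stable
  step 9. node 1  ⊔preds=1  new=⊤  old=1  +wl: 2,4
  step 10. node 2  ⊔preds=⊤  new=⊤  old=1  +wl: 3,5
  step 11. node 4  ⊔preds=⊤  new=⊤  old=1  +wl: 1,2
  step 12. node 3  ⊔preds=⊤  new=⊤  old=1  +wl: 0
  step 13. node 5  ⊔preds=⊤  new=⊤  old=1  +wl: 
  step 14. node 1  ⊔preds=⊤  new=⊤  stable
  step 15. node 2  ⊔preds=⊤  new=⊤  stable
  step 16. node 0  ⊔preds=⊤  new=⊤  old=5  +wl: 

Least fixpoint reached:
  node 0: ⊤
  node 1: ⊤
  node 2: ⊤
  node 3: ⊤
  node 4: ⊤
  node 5: ⊤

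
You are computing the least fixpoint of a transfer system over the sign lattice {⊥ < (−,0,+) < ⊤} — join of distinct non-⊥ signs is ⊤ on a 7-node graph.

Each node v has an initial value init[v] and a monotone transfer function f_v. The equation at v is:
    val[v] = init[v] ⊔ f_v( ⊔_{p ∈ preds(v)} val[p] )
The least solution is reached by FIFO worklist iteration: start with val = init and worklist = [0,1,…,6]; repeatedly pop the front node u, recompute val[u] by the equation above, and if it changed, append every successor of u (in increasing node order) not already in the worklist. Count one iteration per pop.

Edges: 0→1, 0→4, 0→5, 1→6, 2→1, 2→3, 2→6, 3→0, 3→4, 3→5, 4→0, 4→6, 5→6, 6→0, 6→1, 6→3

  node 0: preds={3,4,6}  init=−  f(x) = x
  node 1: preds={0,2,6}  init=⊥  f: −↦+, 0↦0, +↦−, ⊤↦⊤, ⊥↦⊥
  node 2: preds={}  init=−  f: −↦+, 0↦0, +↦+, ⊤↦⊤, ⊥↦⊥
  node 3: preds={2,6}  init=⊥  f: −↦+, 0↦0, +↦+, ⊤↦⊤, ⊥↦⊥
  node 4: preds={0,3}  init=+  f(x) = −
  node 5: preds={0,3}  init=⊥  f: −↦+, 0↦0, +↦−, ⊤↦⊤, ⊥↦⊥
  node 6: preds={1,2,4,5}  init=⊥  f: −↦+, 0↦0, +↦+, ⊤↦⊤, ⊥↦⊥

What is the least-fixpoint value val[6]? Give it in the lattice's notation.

Worklist (13 pops):
  #1 pop 0: in=+ → ⊤ (was −); enqueue []
  #2 pop 1: in=⊤ → ⊤ (was ⊥); enqueue []
  #3 pop 2: in=⊥ → − (no change)
  #4 pop 3: in=− → + (was ⊥); enqueue [0]
  #5 pop 4: in=⊤ → ⊤ (was +); enqueue []
  #6 pop 5: in=⊤ → ⊤ (was ⊥); enqueue []
  #7 pop 6: in=⊤ → ⊤ (was ⊥); enqueue [1,3]
  #8 pop 0: in=⊤ → ⊤ (no change)
  #9 pop 1: in=⊤ → ⊤ (no change)
  #10 pop 3: in=⊤ → ⊤ (was +); enqueue [0,4,5]
  #11 pop 0: in=⊤ → ⊤ (no change)
  #12 pop 4: in=⊤ → ⊤ (no change)
  #13 pop 5: in=⊤ → ⊤ (no change)

Fixpoint:
  val[0] = ⊤
  val[1] = ⊤
  val[2] = −
  val[3] = ⊤
  val[4] = ⊤
  val[5] = ⊤
  val[6] = ⊤

⊤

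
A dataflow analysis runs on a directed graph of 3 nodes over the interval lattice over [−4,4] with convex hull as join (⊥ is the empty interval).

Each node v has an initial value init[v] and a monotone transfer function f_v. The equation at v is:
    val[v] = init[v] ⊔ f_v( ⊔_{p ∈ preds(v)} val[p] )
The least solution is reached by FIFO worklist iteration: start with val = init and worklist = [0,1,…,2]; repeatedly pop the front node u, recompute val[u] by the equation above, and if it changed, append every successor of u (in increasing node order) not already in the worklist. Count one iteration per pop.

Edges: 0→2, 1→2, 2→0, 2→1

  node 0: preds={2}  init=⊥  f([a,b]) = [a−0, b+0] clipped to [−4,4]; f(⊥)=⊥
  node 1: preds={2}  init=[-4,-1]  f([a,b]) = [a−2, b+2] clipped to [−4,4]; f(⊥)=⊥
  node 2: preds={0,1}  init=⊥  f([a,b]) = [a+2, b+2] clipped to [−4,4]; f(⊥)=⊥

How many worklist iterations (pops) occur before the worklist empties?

Iteration log — 9 steps:
  step 1. node 0  ⊔preds=⊥  new=⊥  stable
  step 2. node 1  ⊔preds=⊥  new=[-4,-1]  stable
  step 3. node 2  ⊔preds=[-4,-1]  new=[-2,1]  old=⊥  +wl: 0,1
  step 4. node 0  ⊔preds=[-2,1]  new=[-2,1]  old=⊥  +wl: 2
  step 5. node 1  ⊔preds=[-2,1]  new=[-4,3]  old=[-4,-1]  +wl: 
  step 6. node 2  ⊔preds=[-4,3]  new=[-2,4]  old=[-2,1]  +wl: 0,1
  step 7. node 0  ⊔preds=[-2,4]  new=[-2,4]  old=[-2,1]  +wl: 2
  step 8. node 1  ⊔preds=[-2,4]  new=[-4,4]  old=[-4,3]  +wl: 
  step 9. node 2  ⊔preds=[-4,4]  new=[-2,4]  stable

Least fixpoint reached:
  node 0: [-2,4]
  node 1: [-4,4]
  node 2: [-2,4]

9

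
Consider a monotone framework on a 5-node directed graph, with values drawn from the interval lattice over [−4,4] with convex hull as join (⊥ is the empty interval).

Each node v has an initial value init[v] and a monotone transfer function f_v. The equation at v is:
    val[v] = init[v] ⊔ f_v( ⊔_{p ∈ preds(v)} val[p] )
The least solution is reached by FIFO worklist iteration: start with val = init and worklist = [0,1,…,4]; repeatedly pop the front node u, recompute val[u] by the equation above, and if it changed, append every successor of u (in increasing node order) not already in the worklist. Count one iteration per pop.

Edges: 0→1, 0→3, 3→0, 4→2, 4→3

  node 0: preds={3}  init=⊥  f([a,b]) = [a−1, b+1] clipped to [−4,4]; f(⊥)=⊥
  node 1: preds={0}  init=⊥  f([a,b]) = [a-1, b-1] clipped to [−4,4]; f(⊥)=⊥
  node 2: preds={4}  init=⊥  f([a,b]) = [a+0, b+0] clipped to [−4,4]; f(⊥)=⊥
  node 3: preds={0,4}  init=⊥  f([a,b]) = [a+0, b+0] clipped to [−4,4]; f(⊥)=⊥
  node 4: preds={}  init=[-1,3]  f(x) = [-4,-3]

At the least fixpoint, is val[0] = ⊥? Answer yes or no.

Worklist (12 pops):
  #1 pop 0: in=⊥ → ⊥ (no change)
  #2 pop 1: in=⊥ → ⊥ (no change)
  #3 pop 2: in=[-1,3] → [-1,3] (was ⊥); enqueue []
  #4 pop 3: in=[-1,3] → [-1,3] (was ⊥); enqueue [0]
  #5 pop 4: in=⊥ → [-4,3] (was [-1,3]); enqueue [2,3]
  #6 pop 0: in=[-1,3] → [-2,4] (was ⊥); enqueue [1]
  #7 pop 2: in=[-4,3] → [-4,3] (was [-1,3]); enqueue []
  #8 pop 3: in=[-4,4] → [-4,4] (was [-1,3]); enqueue [0]
  #9 pop 1: in=[-2,4] → [-3,3] (was ⊥); enqueue []
  #10 pop 0: in=[-4,4] → [-4,4] (was [-2,4]); enqueue [1,3]
  #11 pop 1: in=[-4,4] → [-4,3] (was [-3,3]); enqueue []
  #12 pop 3: in=[-4,4] → [-4,4] (no change)

Fixpoint:
  val[0] = [-4,4]
  val[1] = [-4,3]
  val[2] = [-4,3]
  val[3] = [-4,4]
  val[4] = [-4,3]

no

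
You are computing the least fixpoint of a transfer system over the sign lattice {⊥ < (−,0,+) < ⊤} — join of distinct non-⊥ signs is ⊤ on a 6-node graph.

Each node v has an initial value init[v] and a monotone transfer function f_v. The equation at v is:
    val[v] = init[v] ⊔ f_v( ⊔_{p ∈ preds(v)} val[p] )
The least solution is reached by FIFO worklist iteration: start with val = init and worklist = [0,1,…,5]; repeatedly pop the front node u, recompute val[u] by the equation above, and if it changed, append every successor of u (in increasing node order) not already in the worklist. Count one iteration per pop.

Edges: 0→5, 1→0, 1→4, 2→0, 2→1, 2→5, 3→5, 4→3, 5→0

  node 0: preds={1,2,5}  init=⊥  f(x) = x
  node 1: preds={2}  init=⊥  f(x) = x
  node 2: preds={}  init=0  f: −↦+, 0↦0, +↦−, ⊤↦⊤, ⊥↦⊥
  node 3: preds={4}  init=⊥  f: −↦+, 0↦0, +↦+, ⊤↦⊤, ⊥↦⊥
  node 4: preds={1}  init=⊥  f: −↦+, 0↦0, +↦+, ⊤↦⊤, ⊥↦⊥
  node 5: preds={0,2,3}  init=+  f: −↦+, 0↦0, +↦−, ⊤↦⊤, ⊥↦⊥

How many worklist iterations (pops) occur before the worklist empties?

Iteration log — 9 steps:
  step 1. node 0  ⊔preds=⊤  new=⊤  old=⊥  +wl: 
  step 2. node 1  ⊔preds=0  new=0  old=⊥  +wl: 0
  step 3. node 2  ⊔preds=⊥  new=0  stable
  step 4. node 3  ⊔preds=⊥  new=⊥  stable
  step 5. node 4  ⊔preds=0  new=0  old=⊥  +wl: 3
  step 6. node 5  ⊔preds=⊤  new=⊤  old=+  +wl: 
  step 7. node 0  ⊔preds=⊤  new=⊤  stable
  step 8. node 3  ⊔preds=0  new=0  old=⊥  +wl: 5
  step 9. node 5  ⊔preds=⊤  new=⊤  stable

Least fixpoint reached:
  node 0: ⊤
  node 1: 0
  node 2: 0
  node 3: 0
  node 4: 0
  node 5: ⊤

9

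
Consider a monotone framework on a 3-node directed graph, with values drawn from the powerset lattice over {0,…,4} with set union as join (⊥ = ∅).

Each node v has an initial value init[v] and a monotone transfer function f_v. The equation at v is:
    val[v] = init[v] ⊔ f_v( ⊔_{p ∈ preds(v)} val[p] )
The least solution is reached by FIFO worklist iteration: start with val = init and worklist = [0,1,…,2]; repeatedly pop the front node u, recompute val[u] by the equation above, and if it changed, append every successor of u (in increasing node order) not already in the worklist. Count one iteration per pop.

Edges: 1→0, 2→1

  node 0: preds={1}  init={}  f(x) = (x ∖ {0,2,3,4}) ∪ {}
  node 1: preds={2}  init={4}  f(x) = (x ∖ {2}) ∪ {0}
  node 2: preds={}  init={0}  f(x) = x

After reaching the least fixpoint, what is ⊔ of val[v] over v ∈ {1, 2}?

Iteration log — 4 steps:
  step 1. node 0  ⊔preds={4}  new={}  stable
  step 2. node 1  ⊔preds={0}  new={0,4}  old={4}  +wl: 0
  step 3. node 2  ⊔preds={}  new={0}  stable
  step 4. node 0  ⊔preds={0,4}  new={}  stable

Least fixpoint reached:
  node 0: {}
  node 1: {0,4}
  node 2: {0}

{0,4}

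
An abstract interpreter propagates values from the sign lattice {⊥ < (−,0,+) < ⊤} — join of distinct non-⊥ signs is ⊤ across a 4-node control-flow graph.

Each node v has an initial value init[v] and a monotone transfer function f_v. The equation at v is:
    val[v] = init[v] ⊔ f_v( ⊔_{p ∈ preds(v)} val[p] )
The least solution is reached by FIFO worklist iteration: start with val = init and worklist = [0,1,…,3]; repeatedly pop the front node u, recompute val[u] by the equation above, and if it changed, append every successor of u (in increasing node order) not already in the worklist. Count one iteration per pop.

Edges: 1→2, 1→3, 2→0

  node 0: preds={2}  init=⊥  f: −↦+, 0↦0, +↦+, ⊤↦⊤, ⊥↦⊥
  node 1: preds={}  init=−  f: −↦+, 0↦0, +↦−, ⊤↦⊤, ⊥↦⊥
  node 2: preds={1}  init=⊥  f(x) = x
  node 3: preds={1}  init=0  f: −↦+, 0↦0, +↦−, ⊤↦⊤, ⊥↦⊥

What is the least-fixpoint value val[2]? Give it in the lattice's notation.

Trace (5 dequeues):
  [1] u=0 | in ⊥ | out ⊥ | ==
  [2] u=1 | in ⊥ | out − | ==
  [3] u=2 | in − | out − | prev ⊥ | push {0}
  [4] u=3 | in − | out ⊤ | prev 0 | push {}
  [5] u=0 | in − | out + | prev ⊥ | push {}

Converged values:
  [0] +
  [1] −
  [2] −
  [3] ⊤

−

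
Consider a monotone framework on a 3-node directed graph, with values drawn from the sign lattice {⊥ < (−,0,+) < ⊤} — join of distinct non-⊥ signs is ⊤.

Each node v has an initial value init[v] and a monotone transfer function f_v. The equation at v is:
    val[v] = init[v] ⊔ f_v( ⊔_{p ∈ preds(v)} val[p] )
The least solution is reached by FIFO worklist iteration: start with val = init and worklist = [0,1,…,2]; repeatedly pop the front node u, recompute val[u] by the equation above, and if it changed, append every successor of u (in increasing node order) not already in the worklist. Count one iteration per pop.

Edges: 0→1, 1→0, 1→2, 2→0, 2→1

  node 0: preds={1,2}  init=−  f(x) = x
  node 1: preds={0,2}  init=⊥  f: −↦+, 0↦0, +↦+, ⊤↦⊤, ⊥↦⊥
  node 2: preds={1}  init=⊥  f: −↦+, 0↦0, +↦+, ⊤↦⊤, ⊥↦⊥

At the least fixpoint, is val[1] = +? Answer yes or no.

no

Trace (9 dequeues):
  [1] u=0 | in ⊥ | out − | ==
  [2] u=1 | in − | out + | prev ⊥ | push {0}
  [3] u=2 | in + | out + | prev ⊥ | push {1}
  [4] u=0 | in + | out ⊤ | prev − | push {}
  [5] u=1 | in ⊤ | out ⊤ | prev + | push {0,2}
  [6] u=0 | in ⊤ | out ⊤ | ==
  [7] u=2 | in ⊤ | out ⊤ | prev + | push {0,1}
  [8] u=0 | in ⊤ | out ⊤ | ==
  [9] u=1 | in ⊤ | out ⊤ | ==

Converged values:
  [0] ⊤
  [1] ⊤
  [2] ⊤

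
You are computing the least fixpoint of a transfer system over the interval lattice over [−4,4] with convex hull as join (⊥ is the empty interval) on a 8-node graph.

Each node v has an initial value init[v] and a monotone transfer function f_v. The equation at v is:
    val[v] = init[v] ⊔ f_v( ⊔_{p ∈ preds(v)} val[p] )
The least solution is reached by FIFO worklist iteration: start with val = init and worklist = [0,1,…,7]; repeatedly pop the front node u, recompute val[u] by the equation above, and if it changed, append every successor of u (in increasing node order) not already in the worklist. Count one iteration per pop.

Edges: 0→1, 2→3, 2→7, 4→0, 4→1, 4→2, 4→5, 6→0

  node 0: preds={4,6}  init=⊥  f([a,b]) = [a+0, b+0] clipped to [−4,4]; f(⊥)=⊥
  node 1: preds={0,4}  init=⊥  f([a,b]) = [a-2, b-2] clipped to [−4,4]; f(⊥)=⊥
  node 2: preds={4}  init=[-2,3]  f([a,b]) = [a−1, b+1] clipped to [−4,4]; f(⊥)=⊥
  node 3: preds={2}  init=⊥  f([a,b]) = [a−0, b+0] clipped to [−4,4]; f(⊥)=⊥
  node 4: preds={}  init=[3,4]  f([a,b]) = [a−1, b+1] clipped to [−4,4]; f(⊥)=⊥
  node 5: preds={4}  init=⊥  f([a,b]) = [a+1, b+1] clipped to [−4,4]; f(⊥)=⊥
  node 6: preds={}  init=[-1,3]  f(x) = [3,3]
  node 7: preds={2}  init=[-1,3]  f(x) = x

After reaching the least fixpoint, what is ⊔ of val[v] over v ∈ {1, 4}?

[-3,4]

Trace (8 dequeues):
  [1] u=0 | in [-1,4] | out [-1,4] | prev ⊥ | push {}
  [2] u=1 | in [-1,4] | out [-3,2] | prev ⊥ | push {}
  [3] u=2 | in [3,4] | out [-2,4] | prev [-2,3] | push {}
  [4] u=3 | in [-2,4] | out [-2,4] | prev ⊥ | push {}
  [5] u=4 | in ⊥ | out [3,4] | ==
  [6] u=5 | in [3,4] | out [4,4] | prev ⊥ | push {}
  [7] u=6 | in ⊥ | out [-1,3] | ==
  [8] u=7 | in [-2,4] | out [-2,4] | prev [-1,3] | push {}

Converged values:
  [0] [-1,4]
  [1] [-3,2]
  [2] [-2,4]
  [3] [-2,4]
  [4] [3,4]
  [5] [4,4]
  [6] [-1,3]
  [7] [-2,4]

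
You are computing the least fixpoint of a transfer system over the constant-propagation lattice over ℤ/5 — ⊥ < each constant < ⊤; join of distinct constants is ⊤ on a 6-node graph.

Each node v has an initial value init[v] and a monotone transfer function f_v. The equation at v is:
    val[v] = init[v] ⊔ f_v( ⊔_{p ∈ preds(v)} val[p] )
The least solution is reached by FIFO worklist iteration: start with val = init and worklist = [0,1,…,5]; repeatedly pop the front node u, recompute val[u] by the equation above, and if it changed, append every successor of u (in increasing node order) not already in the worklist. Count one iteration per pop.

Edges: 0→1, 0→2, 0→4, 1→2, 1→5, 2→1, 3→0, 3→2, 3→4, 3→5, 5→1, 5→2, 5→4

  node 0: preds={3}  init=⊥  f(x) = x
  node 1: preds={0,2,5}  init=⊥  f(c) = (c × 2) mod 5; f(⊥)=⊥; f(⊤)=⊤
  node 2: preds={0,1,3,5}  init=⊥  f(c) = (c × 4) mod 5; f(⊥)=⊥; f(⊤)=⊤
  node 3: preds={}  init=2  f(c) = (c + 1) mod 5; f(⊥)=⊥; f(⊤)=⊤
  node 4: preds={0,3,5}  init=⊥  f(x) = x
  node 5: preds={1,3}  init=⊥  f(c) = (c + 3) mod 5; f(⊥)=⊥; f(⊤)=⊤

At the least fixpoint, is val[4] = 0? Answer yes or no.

Iteration log — 10 steps:
  step 1. node 0  ⊔preds=2  new=2  old=⊥  +wl: 
  step 2. node 1  ⊔preds=2  new=4  old=⊥  +wl: 
  step 3. node 2  ⊔preds=⊤  new=⊤  old=⊥  +wl: 1
  step 4. node 3  ⊔preds=⊥  new=2  stable
  step 5. node 4  ⊔preds=2  new=2  old=⊥  +wl: 
  step 6. node 5  ⊔preds=⊤  new=⊤  old=⊥  +wl: 2,4
  step 7. node 1  ⊔preds=⊤  new=⊤  old=4  +wl: 5
  step 8. node 2  ⊔preds=⊤  new=⊤  stable
  step 9. node 4  ⊔preds=⊤  new=⊤  old=2  +wl: 
  step 10. node 5  ⊔preds=⊤  new=⊤  stable

Least fixpoint reached:
  node 0: 2
  node 1: ⊤
  node 2: ⊤
  node 3: 2
  node 4: ⊤
  node 5: ⊤

no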